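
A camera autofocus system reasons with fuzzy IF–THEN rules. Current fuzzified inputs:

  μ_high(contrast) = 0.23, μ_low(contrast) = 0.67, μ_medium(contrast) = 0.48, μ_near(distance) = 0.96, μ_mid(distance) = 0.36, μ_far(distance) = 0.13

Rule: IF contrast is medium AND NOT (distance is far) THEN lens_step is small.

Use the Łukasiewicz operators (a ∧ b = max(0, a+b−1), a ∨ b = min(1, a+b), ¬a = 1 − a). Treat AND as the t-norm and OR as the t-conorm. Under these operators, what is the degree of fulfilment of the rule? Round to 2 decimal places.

0.35

firing strength: medium=0.48, ¬far=1−0.13=0.87; AND[max(0, a+b−1)] → w = 0.35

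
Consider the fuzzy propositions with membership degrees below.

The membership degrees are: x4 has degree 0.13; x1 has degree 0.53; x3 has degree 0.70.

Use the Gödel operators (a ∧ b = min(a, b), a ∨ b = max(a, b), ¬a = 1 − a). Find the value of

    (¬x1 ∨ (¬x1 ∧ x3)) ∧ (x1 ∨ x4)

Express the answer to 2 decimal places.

0.47

¬x1 = 1 − 0.53 = 0.47
¬x1 = 1 − 0.53 = 0.47
¬x1 ∧ x3 = min(a, b) on (0.47, 0.70) = 0.47
¬x1 ∨ (¬x1 ∧ x3) = max(a, b) on (0.47, 0.47) = 0.47
x1 ∨ x4 = max(a, b) on (0.53, 0.13) = 0.53
(¬x1 ∨ (¬x1 ∧ x3)) ∧ (x1 ∨ x4) = min(a, b) on (0.47, 0.53) = 0.47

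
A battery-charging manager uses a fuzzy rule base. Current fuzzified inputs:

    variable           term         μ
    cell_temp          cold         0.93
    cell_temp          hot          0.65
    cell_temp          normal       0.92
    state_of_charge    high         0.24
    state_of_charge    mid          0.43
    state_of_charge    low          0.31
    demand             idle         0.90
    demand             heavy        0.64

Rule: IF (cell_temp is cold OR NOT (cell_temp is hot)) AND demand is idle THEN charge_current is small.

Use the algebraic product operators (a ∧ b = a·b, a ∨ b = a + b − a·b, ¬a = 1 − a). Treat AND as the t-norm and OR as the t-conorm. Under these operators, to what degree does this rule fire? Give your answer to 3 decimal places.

firing strength: (cold=0.93 OR ¬hot=1−0.65=0.35) = 0.9545; AND[a·b] with idle=0.90 → w = 0.8590

0.859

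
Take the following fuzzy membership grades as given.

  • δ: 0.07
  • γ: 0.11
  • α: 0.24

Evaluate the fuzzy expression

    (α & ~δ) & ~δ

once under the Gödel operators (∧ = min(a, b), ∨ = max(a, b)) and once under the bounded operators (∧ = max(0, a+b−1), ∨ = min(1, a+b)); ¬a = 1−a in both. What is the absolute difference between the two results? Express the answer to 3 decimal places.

0.140

Under Gödel:
  ~δ = 1 − 0.07 = 0.93
  α & ~δ = min(a, b) on (0.24, 0.93) = 0.24
  ~δ = 1 − 0.07 = 0.93
  (α & ~δ) & ~δ = min(a, b) on (0.24, 0.93) = 0.24
  → value = 0.2400
Under bounded:
  ~δ = 1 − 0.07 = 0.93
  α & ~δ = max(0, a+b−1) on (0.24, 0.93) = 0.17
  ~δ = 1 − 0.07 = 0.93
  (α & ~δ) & ~δ = max(0, a+b−1) on (0.17, 0.93) = 0.10
  → value = 0.1000
|0.2400 − 0.1000| = 0.140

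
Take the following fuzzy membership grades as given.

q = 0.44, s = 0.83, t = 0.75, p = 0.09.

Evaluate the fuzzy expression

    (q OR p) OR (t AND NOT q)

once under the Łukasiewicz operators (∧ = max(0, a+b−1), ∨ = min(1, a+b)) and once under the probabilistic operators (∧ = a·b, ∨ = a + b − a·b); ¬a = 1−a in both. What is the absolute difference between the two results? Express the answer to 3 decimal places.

0.136

Under Łukasiewicz:
  q OR p = min(1, a+b) on (0.44, 0.09) = 0.53
  NOT q = 1 − 0.44 = 0.56
  t AND NOT q = max(0, a+b−1) on (0.75, 0.56) = 0.31
  (q OR p) OR (t AND NOT q) = min(1, a+b) on (0.53, 0.31) = 0.84
  → value = 0.8400
Under probabilistic:
  q OR p = a + b − a·b on (0.4400, 0.0900) = 0.4904
  NOT q = 1 − 0.4400 = 0.5600
  t AND NOT q = a·b on (0.7500, 0.5600) = 0.4200
  (q OR p) OR (t AND NOT q) = a + b − a·b on (0.4904, 0.4200) = 0.7044
  → value = 0.7044
|0.8400 − 0.7044| = 0.136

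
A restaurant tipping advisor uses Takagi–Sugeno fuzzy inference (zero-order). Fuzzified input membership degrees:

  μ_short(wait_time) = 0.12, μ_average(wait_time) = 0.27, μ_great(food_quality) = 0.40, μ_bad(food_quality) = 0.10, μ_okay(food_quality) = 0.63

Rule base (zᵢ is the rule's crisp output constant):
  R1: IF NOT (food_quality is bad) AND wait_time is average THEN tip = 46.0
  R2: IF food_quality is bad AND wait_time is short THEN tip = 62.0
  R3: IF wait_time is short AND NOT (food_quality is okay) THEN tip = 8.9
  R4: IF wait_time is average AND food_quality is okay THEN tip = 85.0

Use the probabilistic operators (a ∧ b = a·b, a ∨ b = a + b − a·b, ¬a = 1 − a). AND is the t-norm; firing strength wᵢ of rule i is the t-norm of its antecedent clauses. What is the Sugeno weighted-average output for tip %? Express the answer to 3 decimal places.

57.030

R1 (z=46.0): ¬bad=1−0.10=0.90, average=0.27; AND[a·b] → w = 0.2430
R2 (z=62.0): bad=0.10, short=0.12; AND[a·b] → w = 0.0120
R3 (z=8.9): short=0.12, ¬okay=1−0.63=0.37; AND[a·b] → w = 0.0444
R4 (z=85.0): average=0.27, okay=0.63; AND[a·b] → w = 0.1701
Weighted average = (0.2430·46.0 + 0.0120·62.0 + 0.0444·8.9 + 0.1701·85.0) / (0.2430 + 0.0120 + 0.0444 + 0.1701)
  = 26.7757 / 0.4695 = 57.030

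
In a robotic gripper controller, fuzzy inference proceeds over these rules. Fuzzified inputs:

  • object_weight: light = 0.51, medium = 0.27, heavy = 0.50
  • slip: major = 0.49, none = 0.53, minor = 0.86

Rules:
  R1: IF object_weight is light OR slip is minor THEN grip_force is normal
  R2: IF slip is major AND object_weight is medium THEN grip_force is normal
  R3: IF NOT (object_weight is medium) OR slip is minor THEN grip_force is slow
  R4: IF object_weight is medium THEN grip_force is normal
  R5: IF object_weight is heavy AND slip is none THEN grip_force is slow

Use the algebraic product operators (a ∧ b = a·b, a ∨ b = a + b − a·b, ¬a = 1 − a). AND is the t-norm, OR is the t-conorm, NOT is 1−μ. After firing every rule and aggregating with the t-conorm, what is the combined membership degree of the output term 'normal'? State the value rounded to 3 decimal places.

0.957

R1: light=0.51, minor=0.86; OR[a + b − a·b] → w = 0.9314
R2: major=0.49, medium=0.27; AND[a·b] → w = 0.1323
R3: ¬medium=1−0.27=0.73, minor=0.86; OR[a + b − a·b] → w = 0.9622
R4: medium=0.27 → w = 0.2700
R5: heavy=0.50, none=0.53; AND[a·b] → w = 0.2650
Rules with consequent 'normal': {R1, R2, R4} → strengths 0.9314, 0.1323, 0.2700
Aggregate via t-conorm [a + b − a·b]: 0.9565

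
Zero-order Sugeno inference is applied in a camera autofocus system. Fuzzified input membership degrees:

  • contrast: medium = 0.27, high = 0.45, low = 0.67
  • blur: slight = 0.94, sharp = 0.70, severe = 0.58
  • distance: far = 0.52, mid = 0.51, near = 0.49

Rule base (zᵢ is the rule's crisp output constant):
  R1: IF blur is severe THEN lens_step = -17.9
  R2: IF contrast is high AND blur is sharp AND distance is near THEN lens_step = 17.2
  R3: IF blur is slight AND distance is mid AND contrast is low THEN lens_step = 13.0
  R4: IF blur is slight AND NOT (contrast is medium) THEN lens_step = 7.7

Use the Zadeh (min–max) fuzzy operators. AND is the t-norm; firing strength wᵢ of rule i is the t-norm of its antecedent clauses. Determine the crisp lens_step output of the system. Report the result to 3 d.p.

4.233

R1 (z=-17.9): severe=0.58 → w = 0.58
R2 (z=17.2): high=0.45, sharp=0.70, near=0.49; AND[min(a, b)] → w = 0.45
R3 (z=13.0): slight=0.94, mid=0.51, low=0.67; AND[min(a, b)] → w = 0.51
R4 (z=7.7): slight=0.94, ¬medium=1−0.27=0.73; AND[min(a, b)] → w = 0.73
Weighted average = (0.58·-17.9 + 0.45·17.2 + 0.51·13.0 + 0.73·7.7) / (0.58 + 0.45 + 0.51 + 0.73)
  = 9.6090 / 2.2700 = 4.233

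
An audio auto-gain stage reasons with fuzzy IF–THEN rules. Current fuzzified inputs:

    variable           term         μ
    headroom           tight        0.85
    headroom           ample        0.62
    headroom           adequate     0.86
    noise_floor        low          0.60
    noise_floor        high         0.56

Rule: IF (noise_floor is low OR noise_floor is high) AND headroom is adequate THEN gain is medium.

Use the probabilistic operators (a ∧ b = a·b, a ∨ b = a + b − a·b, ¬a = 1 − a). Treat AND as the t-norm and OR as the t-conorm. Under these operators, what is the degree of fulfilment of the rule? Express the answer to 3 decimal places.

0.709

firing strength: (low=0.60 OR high=0.56) = 0.8240; AND[a·b] with adequate=0.86 → w = 0.7086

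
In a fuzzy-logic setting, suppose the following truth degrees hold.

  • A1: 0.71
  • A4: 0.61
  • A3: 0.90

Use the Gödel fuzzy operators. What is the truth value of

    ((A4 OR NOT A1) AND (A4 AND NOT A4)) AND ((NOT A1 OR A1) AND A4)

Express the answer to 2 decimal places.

0.39

NOT A1 = 1 − 0.71 = 0.29
A4 OR NOT A1 = max(a, b) on (0.61, 0.29) = 0.61
NOT A4 = 1 − 0.61 = 0.39
A4 AND NOT A4 = min(a, b) on (0.61, 0.39) = 0.39
(A4 OR NOT A1) AND (A4 AND NOT A4) = min(a, b) on (0.61, 0.39) = 0.39
NOT A1 = 1 − 0.71 = 0.29
NOT A1 OR A1 = max(a, b) on (0.29, 0.71) = 0.71
(NOT A1 OR A1) AND A4 = min(a, b) on (0.71, 0.61) = 0.61
((A4 OR NOT A1) AND (A4 AND NOT A4)) AND ((NOT A1 OR A1) AND A4) = min(a, b) on (0.39, 0.61) = 0.39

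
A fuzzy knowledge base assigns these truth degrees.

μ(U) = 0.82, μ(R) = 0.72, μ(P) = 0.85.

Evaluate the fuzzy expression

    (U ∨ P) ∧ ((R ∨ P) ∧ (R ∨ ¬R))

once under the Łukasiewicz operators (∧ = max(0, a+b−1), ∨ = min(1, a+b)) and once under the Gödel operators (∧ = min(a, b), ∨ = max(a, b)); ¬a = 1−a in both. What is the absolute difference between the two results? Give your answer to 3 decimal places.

Under Łukasiewicz:
  U ∨ P = min(1, a+b) on (0.82, 0.85) = 1.00
  R ∨ P = min(1, a+b) on (0.72, 0.85) = 1.00
  ¬R = 1 − 0.72 = 0.28
  R ∨ ¬R = min(1, a+b) on (0.72, 0.28) = 1.00
  (R ∨ P) ∧ (R ∨ ¬R) = max(0, a+b−1) on (1.00, 1.00) = 1.00
  (U ∨ P) ∧ ((R ∨ P) ∧ (R ∨ ¬R)) = max(0, a+b−1) on (1.00, 1.00) = 1.00
  → value = 1.0000
Under Gödel:
  U ∨ P = max(a, b) on (0.82, 0.85) = 0.85
  R ∨ P = max(a, b) on (0.72, 0.85) = 0.85
  ¬R = 1 − 0.72 = 0.28
  R ∨ ¬R = max(a, b) on (0.72, 0.28) = 0.72
  (R ∨ P) ∧ (R ∨ ¬R) = min(a, b) on (0.85, 0.72) = 0.72
  (U ∨ P) ∧ ((R ∨ P) ∧ (R ∨ ¬R)) = min(a, b) on (0.85, 0.72) = 0.72
  → value = 0.7200
|1.0000 − 0.7200| = 0.280

0.280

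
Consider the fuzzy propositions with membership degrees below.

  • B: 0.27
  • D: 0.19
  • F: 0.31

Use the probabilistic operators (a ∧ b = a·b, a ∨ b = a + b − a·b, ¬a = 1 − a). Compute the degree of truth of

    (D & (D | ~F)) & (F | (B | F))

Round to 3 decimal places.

0.093

~F = 1 − 0.3100 = 0.6900
D | ~F = a + b − a·b on (0.1900, 0.6900) = 0.7489
D & (D | ~F) = a·b on (0.1900, 0.7489) = 0.1423
B | F = a + b − a·b on (0.2700, 0.3100) = 0.4963
F | (B | F) = a + b − a·b on (0.3100, 0.4963) = 0.6524
(D & (D | ~F)) & (F | (B | F)) = a·b on (0.1423, 0.6524) = 0.0928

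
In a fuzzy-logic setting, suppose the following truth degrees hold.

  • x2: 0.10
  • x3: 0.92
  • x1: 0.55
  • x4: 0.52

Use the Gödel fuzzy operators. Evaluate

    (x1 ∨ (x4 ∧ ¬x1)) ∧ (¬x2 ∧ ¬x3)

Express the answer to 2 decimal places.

0.08

¬x1 = 1 − 0.55 = 0.45
x4 ∧ ¬x1 = min(a, b) on (0.52, 0.45) = 0.45
x1 ∨ (x4 ∧ ¬x1) = max(a, b) on (0.55, 0.45) = 0.55
¬x2 = 1 − 0.10 = 0.90
¬x3 = 1 − 0.92 = 0.08
¬x2 ∧ ¬x3 = min(a, b) on (0.90, 0.08) = 0.08
(x1 ∨ (x4 ∧ ¬x1)) ∧ (¬x2 ∧ ¬x3) = min(a, b) on (0.55, 0.08) = 0.08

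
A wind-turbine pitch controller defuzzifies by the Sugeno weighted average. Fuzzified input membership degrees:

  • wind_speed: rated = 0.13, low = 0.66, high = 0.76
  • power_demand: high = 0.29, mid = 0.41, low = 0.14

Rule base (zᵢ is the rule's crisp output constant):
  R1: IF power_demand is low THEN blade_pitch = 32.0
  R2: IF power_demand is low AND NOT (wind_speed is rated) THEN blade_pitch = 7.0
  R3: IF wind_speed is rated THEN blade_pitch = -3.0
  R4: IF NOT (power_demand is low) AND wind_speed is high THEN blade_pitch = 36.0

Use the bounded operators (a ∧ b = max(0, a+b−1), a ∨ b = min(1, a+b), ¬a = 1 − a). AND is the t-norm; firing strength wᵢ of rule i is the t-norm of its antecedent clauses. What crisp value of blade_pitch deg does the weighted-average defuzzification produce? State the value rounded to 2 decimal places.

29.42

R1 (z=32.0): low=0.14 → w = 0.14
R2 (z=7.0): low=0.14, ¬rated=1−0.13=0.87; AND[max(0, a+b−1)] → w = 0.01
R3 (z=-3.0): rated=0.13 → w = 0.13
R4 (z=36.0): ¬low=1−0.14=0.86, high=0.76; AND[max(0, a+b−1)] → w = 0.62
Weighted average = (0.14·32.0 + 0.01·7.0 + 0.13·-3.0 + 0.62·36.0) / (0.14 + 0.01 + 0.13 + 0.62)
  = 26.4800 / 0.9000 = 29.42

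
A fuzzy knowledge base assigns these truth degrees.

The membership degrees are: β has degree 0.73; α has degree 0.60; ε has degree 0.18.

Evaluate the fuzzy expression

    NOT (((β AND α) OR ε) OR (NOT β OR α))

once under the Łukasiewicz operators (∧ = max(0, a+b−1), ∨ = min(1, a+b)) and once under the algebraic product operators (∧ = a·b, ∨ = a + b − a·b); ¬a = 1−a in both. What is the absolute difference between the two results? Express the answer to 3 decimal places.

Under Łukasiewicz:
  β AND α = max(0, a+b−1) on (0.73, 0.60) = 0.33
  (β AND α) OR ε = min(1, a+b) on (0.33, 0.18) = 0.51
  NOT β = 1 − 0.73 = 0.27
  NOT β OR α = min(1, a+b) on (0.27, 0.60) = 0.87
  ((β AND α) OR ε) OR (NOT β OR α) = min(1, a+b) on (0.51, 0.87) = 1.00
  NOT (((β AND α) OR ε) OR (NOT β OR α)) = 1 − 1.00 = 0.00
  → value = 0.0000
Under algebraic product:
  β AND α = a·b on (0.7300, 0.6000) = 0.4380
  (β AND α) OR ε = a + b − a·b on (0.4380, 0.1800) = 0.5392
  NOT β = 1 − 0.7300 = 0.2700
  NOT β OR α = a + b − a·b on (0.2700, 0.6000) = 0.7080
  ((β AND α) OR ε) OR (NOT β OR α) = a + b − a·b on (0.5392, 0.7080) = 0.8654
  NOT (((β AND α) OR ε) OR (NOT β OR α)) = 1 − 0.8654 = 0.1346
  → value = 0.1346
|0.0000 − 0.1346| = 0.135

0.135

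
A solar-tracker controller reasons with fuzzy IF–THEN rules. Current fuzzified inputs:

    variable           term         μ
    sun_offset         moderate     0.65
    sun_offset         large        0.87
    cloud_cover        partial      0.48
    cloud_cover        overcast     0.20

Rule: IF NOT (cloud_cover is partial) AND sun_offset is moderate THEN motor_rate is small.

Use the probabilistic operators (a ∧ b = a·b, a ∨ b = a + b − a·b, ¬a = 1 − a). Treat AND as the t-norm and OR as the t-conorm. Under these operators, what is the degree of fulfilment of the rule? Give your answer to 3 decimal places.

0.338

firing strength: ¬partial=1−0.48=0.52, moderate=0.65; AND[a·b] → w = 0.3380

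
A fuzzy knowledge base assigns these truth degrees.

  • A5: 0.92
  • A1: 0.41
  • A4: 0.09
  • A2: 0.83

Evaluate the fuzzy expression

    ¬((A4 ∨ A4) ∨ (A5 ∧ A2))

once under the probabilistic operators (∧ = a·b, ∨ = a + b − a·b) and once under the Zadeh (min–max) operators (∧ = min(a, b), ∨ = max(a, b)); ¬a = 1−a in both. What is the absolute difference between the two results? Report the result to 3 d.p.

0.026

Under probabilistic:
  A4 ∨ A4 = a + b − a·b on (0.0900, 0.0900) = 0.1719
  A5 ∧ A2 = a·b on (0.9200, 0.8300) = 0.7636
  (A4 ∨ A4) ∨ (A5 ∧ A2) = a + b − a·b on (0.1719, 0.7636) = 0.8042
  ¬((A4 ∨ A4) ∨ (A5 ∧ A2)) = 1 − 0.8042 = 0.1958
  → value = 0.1958
Under Zadeh (min–max):
  A4 ∨ A4 = max(a, b) on (0.09, 0.09) = 0.09
  A5 ∧ A2 = min(a, b) on (0.92, 0.83) = 0.83
  (A4 ∨ A4) ∨ (A5 ∧ A2) = max(a, b) on (0.09, 0.83) = 0.83
  ¬((A4 ∨ A4) ∨ (A5 ∧ A2)) = 1 − 0.83 = 0.17
  → value = 0.1700
|0.1958 − 0.1700| = 0.026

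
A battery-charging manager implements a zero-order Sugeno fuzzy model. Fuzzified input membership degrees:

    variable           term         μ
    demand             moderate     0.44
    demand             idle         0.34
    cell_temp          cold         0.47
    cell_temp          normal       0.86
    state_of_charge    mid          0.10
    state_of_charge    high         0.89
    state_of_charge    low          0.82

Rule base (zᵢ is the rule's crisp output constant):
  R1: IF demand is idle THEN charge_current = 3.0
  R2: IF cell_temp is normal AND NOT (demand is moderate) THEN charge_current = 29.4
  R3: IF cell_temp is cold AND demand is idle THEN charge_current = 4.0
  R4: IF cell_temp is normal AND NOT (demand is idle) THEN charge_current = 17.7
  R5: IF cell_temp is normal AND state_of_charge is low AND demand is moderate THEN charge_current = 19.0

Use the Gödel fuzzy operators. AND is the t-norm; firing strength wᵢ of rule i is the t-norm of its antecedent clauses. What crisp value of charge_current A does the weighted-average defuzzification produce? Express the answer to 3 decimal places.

R1 (z=3.0): idle=0.34 → w = 0.34
R2 (z=29.4): normal=0.86, ¬moderate=1−0.44=0.56; AND[min(a, b)] → w = 0.56
R3 (z=4.0): cold=0.47, idle=0.34; AND[min(a, b)] → w = 0.34
R4 (z=17.7): normal=0.86, ¬idle=1−0.34=0.66; AND[min(a, b)] → w = 0.66
R5 (z=19.0): normal=0.86, low=0.82, moderate=0.44; AND[min(a, b)] → w = 0.44
Weighted average = (0.34·3.0 + 0.56·29.4 + 0.34·4.0 + 0.66·17.7 + 0.44·19.0) / (0.34 + 0.56 + 0.34 + 0.66 + 0.44)
  = 38.8860 / 2.3400 = 16.618

16.618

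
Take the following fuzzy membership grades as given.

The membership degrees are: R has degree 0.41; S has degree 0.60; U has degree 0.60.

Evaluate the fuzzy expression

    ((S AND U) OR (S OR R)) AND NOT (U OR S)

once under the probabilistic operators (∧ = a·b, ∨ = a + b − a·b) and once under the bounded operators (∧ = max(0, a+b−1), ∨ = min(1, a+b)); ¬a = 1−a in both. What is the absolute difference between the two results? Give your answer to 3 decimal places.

Under probabilistic:
  S AND U = a·b on (0.6000, 0.6000) = 0.3600
  S OR R = a + b − a·b on (0.6000, 0.4100) = 0.7640
  (S AND U) OR (S OR R) = a + b − a·b on (0.3600, 0.7640) = 0.8490
  U OR S = a + b − a·b on (0.6000, 0.6000) = 0.8400
  NOT (U OR S) = 1 − 0.8400 = 0.1600
  ((S AND U) OR (S OR R)) AND NOT (U OR S) = a·b on (0.8490, 0.1600) = 0.1358
  → value = 0.1358
Under bounded:
  S AND U = max(0, a+b−1) on (0.60, 0.60) = 0.20
  S OR R = min(1, a+b) on (0.60, 0.41) = 1.00
  (S AND U) OR (S OR R) = min(1, a+b) on (0.20, 1.00) = 1.00
  U OR S = min(1, a+b) on (0.60, 0.60) = 1.00
  NOT (U OR S) = 1 − 1.00 = 0.00
  ((S AND U) OR (S OR R)) AND NOT (U OR S) = max(0, a+b−1) on (1.00, 0.00) = 0.00
  → value = 0.0000
|0.1358 − 0.0000| = 0.136

0.136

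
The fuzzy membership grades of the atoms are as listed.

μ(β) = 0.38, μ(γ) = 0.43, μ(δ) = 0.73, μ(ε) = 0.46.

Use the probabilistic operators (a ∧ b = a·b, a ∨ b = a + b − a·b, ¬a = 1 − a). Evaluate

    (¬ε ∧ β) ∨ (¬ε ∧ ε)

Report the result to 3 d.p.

0.403

¬ε = 1 − 0.4600 = 0.5400
¬ε ∧ β = a·b on (0.5400, 0.3800) = 0.2052
¬ε = 1 − 0.4600 = 0.5400
¬ε ∧ ε = a·b on (0.5400, 0.4600) = 0.2484
(¬ε ∧ β) ∨ (¬ε ∧ ε) = a + b − a·b on (0.2052, 0.2484) = 0.4026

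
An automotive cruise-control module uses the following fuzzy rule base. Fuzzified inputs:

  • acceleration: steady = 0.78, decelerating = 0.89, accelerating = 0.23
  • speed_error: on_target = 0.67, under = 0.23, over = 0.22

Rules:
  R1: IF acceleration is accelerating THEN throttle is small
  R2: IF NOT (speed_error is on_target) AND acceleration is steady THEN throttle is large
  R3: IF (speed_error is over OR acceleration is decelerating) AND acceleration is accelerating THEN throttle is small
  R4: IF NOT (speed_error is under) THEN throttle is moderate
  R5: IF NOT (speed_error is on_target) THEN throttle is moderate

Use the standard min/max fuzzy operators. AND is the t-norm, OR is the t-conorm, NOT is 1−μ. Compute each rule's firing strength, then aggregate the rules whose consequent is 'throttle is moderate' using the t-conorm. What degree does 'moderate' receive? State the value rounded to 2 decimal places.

0.77

R1: accelerating=0.23 → w = 0.23
R2: ¬on_target=1−0.67=0.33, steady=0.78; AND[min(a, b)] → w = 0.33
R3: (over=0.22 OR decelerating=0.89) = 0.89; AND[min(a, b)] with accelerating=0.23 → w = 0.23
R4: ¬under=1−0.23=0.77 → w = 0.77
R5: ¬on_target=1−0.67=0.33 → w = 0.33
Rules with consequent 'moderate': {R4, R5} → strengths 0.77, 0.33
Aggregate via t-conorm [max(a, b)]: 0.77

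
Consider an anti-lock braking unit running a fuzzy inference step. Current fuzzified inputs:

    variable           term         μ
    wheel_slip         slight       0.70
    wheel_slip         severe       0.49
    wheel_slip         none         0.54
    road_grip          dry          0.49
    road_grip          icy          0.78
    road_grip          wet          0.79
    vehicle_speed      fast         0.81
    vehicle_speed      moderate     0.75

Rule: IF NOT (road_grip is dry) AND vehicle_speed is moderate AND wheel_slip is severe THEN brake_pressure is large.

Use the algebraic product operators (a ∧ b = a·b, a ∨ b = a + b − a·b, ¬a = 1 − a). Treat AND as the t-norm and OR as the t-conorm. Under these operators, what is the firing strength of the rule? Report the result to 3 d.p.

firing strength: ¬dry=1−0.49=0.51, moderate=0.75, severe=0.49; AND[a·b] → w = 0.1874

0.187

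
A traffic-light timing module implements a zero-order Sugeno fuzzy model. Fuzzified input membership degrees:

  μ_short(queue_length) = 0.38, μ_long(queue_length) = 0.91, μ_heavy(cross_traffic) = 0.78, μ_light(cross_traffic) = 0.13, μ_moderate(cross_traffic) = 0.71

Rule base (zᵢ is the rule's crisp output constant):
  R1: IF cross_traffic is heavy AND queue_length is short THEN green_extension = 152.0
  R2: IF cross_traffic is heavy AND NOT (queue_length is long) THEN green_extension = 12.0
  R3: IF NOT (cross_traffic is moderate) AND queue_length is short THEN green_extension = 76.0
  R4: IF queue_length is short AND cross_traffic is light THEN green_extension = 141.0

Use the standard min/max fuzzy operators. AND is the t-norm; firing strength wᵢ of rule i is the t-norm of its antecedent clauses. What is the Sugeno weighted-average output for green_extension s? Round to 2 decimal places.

R1 (z=152.0): heavy=0.78, short=0.38; AND[min(a, b)] → w = 0.38
R2 (z=12.0): heavy=0.78, ¬long=1−0.91=0.09; AND[min(a, b)] → w = 0.09
R3 (z=76.0): ¬moderate=1−0.71=0.29, short=0.38; AND[min(a, b)] → w = 0.29
R4 (z=141.0): short=0.38, light=0.13; AND[min(a, b)] → w = 0.13
Weighted average = (0.38·152.0 + 0.09·12.0 + 0.29·76.0 + 0.13·141.0) / (0.38 + 0.09 + 0.29 + 0.13)
  = 99.2100 / 0.8900 = 111.47

111.47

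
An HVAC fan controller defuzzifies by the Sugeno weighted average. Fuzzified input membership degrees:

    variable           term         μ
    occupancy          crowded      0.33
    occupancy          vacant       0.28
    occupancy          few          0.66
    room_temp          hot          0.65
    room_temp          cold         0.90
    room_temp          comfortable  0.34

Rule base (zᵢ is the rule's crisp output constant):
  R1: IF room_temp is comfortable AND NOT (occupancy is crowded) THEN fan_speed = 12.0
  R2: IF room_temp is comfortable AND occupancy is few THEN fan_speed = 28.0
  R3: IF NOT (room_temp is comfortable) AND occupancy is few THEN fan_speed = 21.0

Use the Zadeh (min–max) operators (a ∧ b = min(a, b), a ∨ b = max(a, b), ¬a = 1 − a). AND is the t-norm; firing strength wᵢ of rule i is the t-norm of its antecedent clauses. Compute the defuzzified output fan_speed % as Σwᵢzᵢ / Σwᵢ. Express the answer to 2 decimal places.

20.49

R1 (z=12.0): comfortable=0.34, ¬crowded=1−0.33=0.67; AND[min(a, b)] → w = 0.34
R2 (z=28.0): comfortable=0.34, few=0.66; AND[min(a, b)] → w = 0.34
R3 (z=21.0): ¬comfortable=1−0.34=0.66, few=0.66; AND[min(a, b)] → w = 0.66
Weighted average = (0.34·12.0 + 0.34·28.0 + 0.66·21.0) / (0.34 + 0.34 + 0.66)
  = 27.4600 / 1.3400 = 20.49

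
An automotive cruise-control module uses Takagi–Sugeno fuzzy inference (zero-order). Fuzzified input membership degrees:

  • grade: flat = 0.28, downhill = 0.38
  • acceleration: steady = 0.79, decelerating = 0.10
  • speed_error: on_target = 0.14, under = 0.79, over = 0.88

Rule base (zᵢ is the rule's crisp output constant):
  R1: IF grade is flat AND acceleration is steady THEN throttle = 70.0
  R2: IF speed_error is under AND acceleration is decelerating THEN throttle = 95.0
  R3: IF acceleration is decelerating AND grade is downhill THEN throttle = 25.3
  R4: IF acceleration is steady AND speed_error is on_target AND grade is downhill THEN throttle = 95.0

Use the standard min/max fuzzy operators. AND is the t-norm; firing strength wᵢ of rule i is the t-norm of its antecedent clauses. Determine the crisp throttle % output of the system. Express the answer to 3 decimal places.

72.468

R1 (z=70.0): flat=0.28, steady=0.79; AND[min(a, b)] → w = 0.28
R2 (z=95.0): under=0.79, decelerating=0.10; AND[min(a, b)] → w = 0.10
R3 (z=25.3): decelerating=0.10, downhill=0.38; AND[min(a, b)] → w = 0.10
R4 (z=95.0): steady=0.79, on_target=0.14, downhill=0.38; AND[min(a, b)] → w = 0.14
Weighted average = (0.28·70.0 + 0.10·95.0 + 0.10·25.3 + 0.14·95.0) / (0.28 + 0.10 + 0.10 + 0.14)
  = 44.9300 / 0.6200 = 72.468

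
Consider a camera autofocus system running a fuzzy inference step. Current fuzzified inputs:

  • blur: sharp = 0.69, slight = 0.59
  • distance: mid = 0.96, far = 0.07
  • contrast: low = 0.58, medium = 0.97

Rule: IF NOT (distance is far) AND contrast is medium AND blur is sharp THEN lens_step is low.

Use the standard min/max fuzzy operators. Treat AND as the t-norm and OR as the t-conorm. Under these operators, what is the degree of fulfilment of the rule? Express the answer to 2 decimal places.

0.69

firing strength: ¬far=1−0.07=0.93, medium=0.97, sharp=0.69; AND[min(a, b)] → w = 0.69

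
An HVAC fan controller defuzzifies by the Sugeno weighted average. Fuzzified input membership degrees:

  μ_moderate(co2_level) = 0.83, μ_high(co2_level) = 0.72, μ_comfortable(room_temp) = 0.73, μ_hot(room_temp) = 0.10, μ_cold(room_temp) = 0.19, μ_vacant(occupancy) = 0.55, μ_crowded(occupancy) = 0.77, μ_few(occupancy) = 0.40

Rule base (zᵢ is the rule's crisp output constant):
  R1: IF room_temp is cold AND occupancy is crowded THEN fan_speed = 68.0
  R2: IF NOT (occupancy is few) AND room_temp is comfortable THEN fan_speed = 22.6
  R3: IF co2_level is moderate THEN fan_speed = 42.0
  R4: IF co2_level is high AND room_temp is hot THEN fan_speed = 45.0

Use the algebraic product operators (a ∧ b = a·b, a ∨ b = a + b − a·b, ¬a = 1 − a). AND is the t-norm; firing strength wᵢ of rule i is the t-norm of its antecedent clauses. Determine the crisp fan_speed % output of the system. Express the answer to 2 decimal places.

R1 (z=68.0): cold=0.19, crowded=0.77; AND[a·b] → w = 0.1463
R2 (z=22.6): ¬few=1−0.40=0.60, comfortable=0.73; AND[a·b] → w = 0.4380
R3 (z=42.0): moderate=0.83 → w = 0.8300
R4 (z=45.0): high=0.72, hot=0.10; AND[a·b] → w = 0.0720
Weighted average = (0.1463·68.0 + 0.4380·22.6 + 0.8300·42.0 + 0.0720·45.0) / (0.1463 + 0.4380 + 0.8300 + 0.0720)
  = 57.9472 / 1.4863 = 38.99

38.99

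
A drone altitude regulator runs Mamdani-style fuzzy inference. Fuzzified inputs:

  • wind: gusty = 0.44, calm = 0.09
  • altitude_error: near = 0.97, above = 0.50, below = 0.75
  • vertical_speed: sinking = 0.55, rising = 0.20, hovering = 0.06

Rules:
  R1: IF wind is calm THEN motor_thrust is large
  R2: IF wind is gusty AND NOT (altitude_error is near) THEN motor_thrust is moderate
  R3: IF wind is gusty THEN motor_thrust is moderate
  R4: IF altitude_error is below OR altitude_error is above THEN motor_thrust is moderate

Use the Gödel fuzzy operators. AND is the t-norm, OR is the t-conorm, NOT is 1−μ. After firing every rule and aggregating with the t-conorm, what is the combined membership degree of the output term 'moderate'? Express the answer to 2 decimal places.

R1: calm=0.09 → w = 0.09
R2: gusty=0.44, ¬near=1−0.97=0.03; AND[min(a, b)] → w = 0.03
R3: gusty=0.44 → w = 0.44
R4: below=0.75, above=0.50; OR[max(a, b)] → w = 0.75
Rules with consequent 'moderate': {R2, R3, R4} → strengths 0.03, 0.44, 0.75
Aggregate via t-conorm [max(a, b)]: 0.75

0.75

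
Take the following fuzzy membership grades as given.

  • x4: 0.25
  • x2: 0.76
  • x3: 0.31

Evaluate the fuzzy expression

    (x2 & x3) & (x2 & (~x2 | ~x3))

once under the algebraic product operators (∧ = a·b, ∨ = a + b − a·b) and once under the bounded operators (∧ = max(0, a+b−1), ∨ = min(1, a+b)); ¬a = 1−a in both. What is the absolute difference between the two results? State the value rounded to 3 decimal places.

0.137

Under algebraic product:
  x2 & x3 = a·b on (0.7600, 0.3100) = 0.2356
  ~x2 = 1 − 0.7600 = 0.2400
  ~x3 = 1 − 0.3100 = 0.6900
  ~x2 | ~x3 = a + b − a·b on (0.2400, 0.6900) = 0.7644
  x2 & (~x2 | ~x3) = a·b on (0.7600, 0.7644) = 0.5809
  (x2 & x3) & (x2 & (~x2 | ~x3)) = a·b on (0.2356, 0.5809) = 0.1369
  → value = 0.1369
Under bounded:
  x2 & x3 = max(0, a+b−1) on (0.76, 0.31) = 0.07
  ~x2 = 1 − 0.76 = 0.24
  ~x3 = 1 − 0.31 = 0.69
  ~x2 | ~x3 = min(1, a+b) on (0.24, 0.69) = 0.93
  x2 & (~x2 | ~x3) = max(0, a+b−1) on (0.76, 0.93) = 0.69
  (x2 & x3) & (x2 & (~x2 | ~x3)) = max(0, a+b−1) on (0.07, 0.69) = 0.00
  → value = 0.0000
|0.1369 − 0.0000| = 0.137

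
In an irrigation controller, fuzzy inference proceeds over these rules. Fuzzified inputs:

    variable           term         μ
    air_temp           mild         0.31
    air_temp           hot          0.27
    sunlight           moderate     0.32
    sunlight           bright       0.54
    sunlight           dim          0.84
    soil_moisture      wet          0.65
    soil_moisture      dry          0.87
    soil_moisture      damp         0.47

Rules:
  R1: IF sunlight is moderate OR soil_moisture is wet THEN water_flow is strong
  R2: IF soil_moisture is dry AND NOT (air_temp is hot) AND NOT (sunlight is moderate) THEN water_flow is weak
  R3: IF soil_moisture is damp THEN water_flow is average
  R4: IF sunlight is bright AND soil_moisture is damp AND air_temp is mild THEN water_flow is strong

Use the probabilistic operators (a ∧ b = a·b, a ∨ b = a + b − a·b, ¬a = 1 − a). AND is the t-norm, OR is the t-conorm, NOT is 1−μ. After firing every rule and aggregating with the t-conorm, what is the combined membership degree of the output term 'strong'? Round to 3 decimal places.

R1: moderate=0.32, wet=0.65; OR[a + b − a·b] → w = 0.7620
R2: dry=0.87, ¬hot=1−0.27=0.73, ¬moderate=1−0.32=0.68; AND[a·b] → w = 0.4319
R3: damp=0.47 → w = 0.4700
R4: bright=0.54, damp=0.47, mild=0.31; AND[a·b] → w = 0.0787
Rules with consequent 'strong': {R1, R4} → strengths 0.7620, 0.0787
Aggregate via t-conorm [a + b − a·b]: 0.7807

0.781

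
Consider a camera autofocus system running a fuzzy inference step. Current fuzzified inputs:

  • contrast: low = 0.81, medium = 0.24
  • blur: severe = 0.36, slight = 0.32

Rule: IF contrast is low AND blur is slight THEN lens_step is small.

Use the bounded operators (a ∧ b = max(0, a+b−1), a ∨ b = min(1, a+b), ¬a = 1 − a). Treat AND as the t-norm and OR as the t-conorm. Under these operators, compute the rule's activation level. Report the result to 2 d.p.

0.13

firing strength: low=0.81, slight=0.32; AND[max(0, a+b−1)] → w = 0.13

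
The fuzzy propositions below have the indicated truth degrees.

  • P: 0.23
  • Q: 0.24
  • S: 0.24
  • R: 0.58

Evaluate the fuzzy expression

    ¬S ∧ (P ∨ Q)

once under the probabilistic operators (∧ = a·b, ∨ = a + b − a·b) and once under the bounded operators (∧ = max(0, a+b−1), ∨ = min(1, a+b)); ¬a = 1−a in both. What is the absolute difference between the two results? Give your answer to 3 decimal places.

0.085

Under probabilistic:
  ¬S = 1 − 0.2400 = 0.7600
  P ∨ Q = a + b − a·b on (0.2300, 0.2400) = 0.4148
  ¬S ∧ (P ∨ Q) = a·b on (0.7600, 0.4148) = 0.3152
  → value = 0.3152
Under bounded:
  ¬S = 1 − 0.24 = 0.76
  P ∨ Q = min(1, a+b) on (0.23, 0.24) = 0.47
  ¬S ∧ (P ∨ Q) = max(0, a+b−1) on (0.76, 0.47) = 0.23
  → value = 0.2300
|0.3152 − 0.2300| = 0.085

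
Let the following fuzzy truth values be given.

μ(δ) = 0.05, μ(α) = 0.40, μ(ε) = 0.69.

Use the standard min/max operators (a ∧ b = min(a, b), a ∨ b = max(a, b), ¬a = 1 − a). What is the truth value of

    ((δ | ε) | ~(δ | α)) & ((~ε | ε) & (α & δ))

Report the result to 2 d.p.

0.05

δ | ε = max(a, b) on (0.05, 0.69) = 0.69
δ | α = max(a, b) on (0.05, 0.40) = 0.40
~(δ | α) = 1 − 0.40 = 0.60
(δ | ε) | ~(δ | α) = max(a, b) on (0.69, 0.60) = 0.69
~ε = 1 − 0.69 = 0.31
~ε | ε = max(a, b) on (0.31, 0.69) = 0.69
α & δ = min(a, b) on (0.40, 0.05) = 0.05
(~ε | ε) & (α & δ) = min(a, b) on (0.69, 0.05) = 0.05
((δ | ε) | ~(δ | α)) & ((~ε | ε) & (α & δ)) = min(a, b) on (0.69, 0.05) = 0.05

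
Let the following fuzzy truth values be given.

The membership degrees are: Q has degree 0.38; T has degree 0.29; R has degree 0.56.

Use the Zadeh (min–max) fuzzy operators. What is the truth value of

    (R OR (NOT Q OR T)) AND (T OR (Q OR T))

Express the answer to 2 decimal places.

NOT Q = 1 − 0.38 = 0.62
NOT Q OR T = max(a, b) on (0.62, 0.29) = 0.62
R OR (NOT Q OR T) = max(a, b) on (0.56, 0.62) = 0.62
Q OR T = max(a, b) on (0.38, 0.29) = 0.38
T OR (Q OR T) = max(a, b) on (0.29, 0.38) = 0.38
(R OR (NOT Q OR T)) AND (T OR (Q OR T)) = min(a, b) on (0.62, 0.38) = 0.38

0.38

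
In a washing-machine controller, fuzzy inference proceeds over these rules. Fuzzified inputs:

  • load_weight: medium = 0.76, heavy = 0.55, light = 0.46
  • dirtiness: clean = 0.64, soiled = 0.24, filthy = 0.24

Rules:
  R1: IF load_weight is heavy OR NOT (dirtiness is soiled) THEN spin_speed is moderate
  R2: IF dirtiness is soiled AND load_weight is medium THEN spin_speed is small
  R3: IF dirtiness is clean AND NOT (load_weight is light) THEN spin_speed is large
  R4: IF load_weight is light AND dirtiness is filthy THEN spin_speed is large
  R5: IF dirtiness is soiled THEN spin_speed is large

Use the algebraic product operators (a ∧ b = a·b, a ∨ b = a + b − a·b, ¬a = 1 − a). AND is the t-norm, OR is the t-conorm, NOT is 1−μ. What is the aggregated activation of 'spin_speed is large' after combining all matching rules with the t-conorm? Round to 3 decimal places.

R1: heavy=0.55, ¬soiled=1−0.24=0.76; OR[a + b − a·b] → w = 0.8920
R2: soiled=0.24, medium=0.76; AND[a·b] → w = 0.1824
R3: clean=0.64, ¬light=1−0.46=0.54; AND[a·b] → w = 0.3456
R4: light=0.46, filthy=0.24; AND[a·b] → w = 0.1104
R5: soiled=0.24 → w = 0.2400
Rules with consequent 'large': {R3, R4, R5} → strengths 0.3456, 0.1104, 0.2400
Aggregate via t-conorm [a + b − a·b]: 0.5576

0.558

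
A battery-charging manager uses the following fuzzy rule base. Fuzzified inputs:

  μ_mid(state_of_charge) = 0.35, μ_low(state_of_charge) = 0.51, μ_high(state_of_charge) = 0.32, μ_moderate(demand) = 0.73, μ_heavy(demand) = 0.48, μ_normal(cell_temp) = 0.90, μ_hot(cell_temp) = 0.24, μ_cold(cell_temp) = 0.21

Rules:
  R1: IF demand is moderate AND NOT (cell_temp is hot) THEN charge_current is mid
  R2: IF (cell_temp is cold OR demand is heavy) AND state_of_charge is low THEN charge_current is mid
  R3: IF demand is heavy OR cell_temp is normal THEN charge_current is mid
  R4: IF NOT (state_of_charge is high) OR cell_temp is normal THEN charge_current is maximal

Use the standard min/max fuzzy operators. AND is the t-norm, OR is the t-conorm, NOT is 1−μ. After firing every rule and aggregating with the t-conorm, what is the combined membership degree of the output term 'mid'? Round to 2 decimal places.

0.90

R1: moderate=0.73, ¬hot=1−0.24=0.76; AND[min(a, b)] → w = 0.73
R2: (cold=0.21 OR heavy=0.48) = 0.48; AND[min(a, b)] with low=0.51 → w = 0.48
R3: heavy=0.48, normal=0.90; OR[max(a, b)] → w = 0.90
R4: ¬high=1−0.32=0.68, normal=0.90; OR[max(a, b)] → w = 0.90
Rules with consequent 'mid': {R1, R2, R3} → strengths 0.73, 0.48, 0.90
Aggregate via t-conorm [max(a, b)]: 0.90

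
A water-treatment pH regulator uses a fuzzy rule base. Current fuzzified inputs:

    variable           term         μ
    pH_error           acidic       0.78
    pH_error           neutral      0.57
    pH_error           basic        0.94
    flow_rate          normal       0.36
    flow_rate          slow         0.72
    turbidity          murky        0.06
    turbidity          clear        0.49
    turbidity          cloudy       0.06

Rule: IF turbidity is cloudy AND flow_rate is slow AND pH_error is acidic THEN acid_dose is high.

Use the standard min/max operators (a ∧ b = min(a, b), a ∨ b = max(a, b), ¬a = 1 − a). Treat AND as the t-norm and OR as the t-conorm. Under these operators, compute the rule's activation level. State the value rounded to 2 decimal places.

0.06

firing strength: cloudy=0.06, slow=0.72, acidic=0.78; AND[min(a, b)] → w = 0.06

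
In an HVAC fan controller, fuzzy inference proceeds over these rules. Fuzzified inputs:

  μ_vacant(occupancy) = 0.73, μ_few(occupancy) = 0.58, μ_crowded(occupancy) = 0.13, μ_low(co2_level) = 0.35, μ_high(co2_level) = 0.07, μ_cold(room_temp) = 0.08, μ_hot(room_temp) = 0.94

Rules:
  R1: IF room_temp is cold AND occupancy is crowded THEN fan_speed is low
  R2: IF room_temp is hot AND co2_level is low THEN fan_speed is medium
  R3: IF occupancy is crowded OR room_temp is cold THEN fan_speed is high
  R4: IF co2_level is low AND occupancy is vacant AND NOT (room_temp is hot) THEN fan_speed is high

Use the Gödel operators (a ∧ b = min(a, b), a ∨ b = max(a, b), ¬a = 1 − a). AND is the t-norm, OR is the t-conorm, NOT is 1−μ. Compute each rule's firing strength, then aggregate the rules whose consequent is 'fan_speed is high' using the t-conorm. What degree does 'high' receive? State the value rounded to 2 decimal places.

R1: cold=0.08, crowded=0.13; AND[min(a, b)] → w = 0.08
R2: hot=0.94, low=0.35; AND[min(a, b)] → w = 0.35
R3: crowded=0.13, cold=0.08; OR[max(a, b)] → w = 0.13
R4: low=0.35, vacant=0.73, ¬hot=1−0.94=0.06; AND[min(a, b)] → w = 0.06
Rules with consequent 'high': {R3, R4} → strengths 0.13, 0.06
Aggregate via t-conorm [max(a, b)]: 0.13

0.13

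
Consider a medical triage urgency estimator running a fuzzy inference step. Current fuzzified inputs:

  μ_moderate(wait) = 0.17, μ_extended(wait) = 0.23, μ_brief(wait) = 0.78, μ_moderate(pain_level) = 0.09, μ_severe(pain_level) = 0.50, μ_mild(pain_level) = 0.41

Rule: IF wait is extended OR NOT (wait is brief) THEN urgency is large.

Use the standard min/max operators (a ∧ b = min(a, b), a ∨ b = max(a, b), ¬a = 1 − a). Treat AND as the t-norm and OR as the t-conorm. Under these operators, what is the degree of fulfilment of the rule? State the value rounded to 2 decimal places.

firing strength: extended=0.23, ¬brief=1−0.78=0.22; OR[max(a, b)] → w = 0.23

0.23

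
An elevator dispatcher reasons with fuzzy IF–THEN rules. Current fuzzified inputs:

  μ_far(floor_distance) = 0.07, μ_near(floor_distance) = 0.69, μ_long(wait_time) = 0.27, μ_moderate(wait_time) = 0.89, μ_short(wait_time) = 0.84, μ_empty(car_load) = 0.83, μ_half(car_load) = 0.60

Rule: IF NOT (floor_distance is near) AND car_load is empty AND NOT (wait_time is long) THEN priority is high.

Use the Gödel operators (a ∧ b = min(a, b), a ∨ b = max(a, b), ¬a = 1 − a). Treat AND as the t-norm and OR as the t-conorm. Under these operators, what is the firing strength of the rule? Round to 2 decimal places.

firing strength: ¬near=1−0.69=0.31, empty=0.83, ¬long=1−0.27=0.73; AND[min(a, b)] → w = 0.31

0.31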